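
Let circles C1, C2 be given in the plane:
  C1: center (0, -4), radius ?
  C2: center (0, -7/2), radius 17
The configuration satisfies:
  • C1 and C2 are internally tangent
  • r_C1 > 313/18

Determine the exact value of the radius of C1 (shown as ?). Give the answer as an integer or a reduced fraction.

1. [int C1,C2]  r_C1² − 34r_C1 + 1155/4 = 0  ⇒  r_C1 = 33/2 or 35/2
2. given r_C1 > 313/18: keep 35/2

35/2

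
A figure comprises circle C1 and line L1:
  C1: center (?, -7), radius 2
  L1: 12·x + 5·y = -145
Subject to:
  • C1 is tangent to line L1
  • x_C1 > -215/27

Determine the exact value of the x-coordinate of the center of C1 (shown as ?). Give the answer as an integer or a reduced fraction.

1. [C1‖L1]  x_C1² + (55/3)x_C1 + 238/3 = 0  ⇒  x_C1 = -34/3 or -7
2. given x_C1 > -215/27: keep -7

-7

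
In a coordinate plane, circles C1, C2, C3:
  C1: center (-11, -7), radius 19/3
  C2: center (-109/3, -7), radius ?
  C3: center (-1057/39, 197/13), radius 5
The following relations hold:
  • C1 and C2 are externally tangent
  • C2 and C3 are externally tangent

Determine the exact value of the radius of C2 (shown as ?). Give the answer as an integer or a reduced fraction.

19

1. [ext C1·C2]  r_C2² + (38/3)r_C2 − 1805/3 = 0  ⇒  r_C2 = 19 (r>0 drops 1)
2. [ext C2·C3]  r_C2² + 10r_C2 − 551 = 0  ⇒  r_C2 = 19 (r>0 drops 1)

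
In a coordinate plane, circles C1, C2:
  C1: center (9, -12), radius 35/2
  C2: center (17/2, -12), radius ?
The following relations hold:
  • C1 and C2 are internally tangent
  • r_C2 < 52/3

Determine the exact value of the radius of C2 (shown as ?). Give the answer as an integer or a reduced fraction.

17

1. [int C1,C2]  r_C2² − 35r_C2 + 306 = 0  ⇒  r_C2 = 17 or 18
2. given r_C2 < 52/3: keep 17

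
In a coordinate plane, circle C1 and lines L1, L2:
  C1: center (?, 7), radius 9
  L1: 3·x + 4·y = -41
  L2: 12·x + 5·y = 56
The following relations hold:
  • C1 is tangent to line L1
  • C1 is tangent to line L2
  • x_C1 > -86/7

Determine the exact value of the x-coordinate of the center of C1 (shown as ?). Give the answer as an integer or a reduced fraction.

1. [C1‖L1]  x_C1² + 46x_C1 + 304 = 0  ⇒  x_C1 = -38 or -8
2. [C1‖L2]  x_C1² − (7/2)x_C1 − 92 = 0  ⇒  x_C1 = -8 or 23/2

-8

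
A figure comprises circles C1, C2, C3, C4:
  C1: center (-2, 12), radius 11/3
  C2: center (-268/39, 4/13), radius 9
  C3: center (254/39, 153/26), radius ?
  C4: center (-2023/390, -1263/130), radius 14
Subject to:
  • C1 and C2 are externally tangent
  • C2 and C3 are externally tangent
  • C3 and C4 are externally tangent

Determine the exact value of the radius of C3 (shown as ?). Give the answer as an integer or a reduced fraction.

1. [ext C2·C3]  r_C3² + 18r_C3 − 517/4 = 0  ⇒  r_C3 = 11/2 (r>0 drops 1)
2. [ext C3·C4]  r_C3² + 28r_C3 − 737/4 = 0  ⇒  r_C3 = 11/2 (r>0 drops 1)

11/2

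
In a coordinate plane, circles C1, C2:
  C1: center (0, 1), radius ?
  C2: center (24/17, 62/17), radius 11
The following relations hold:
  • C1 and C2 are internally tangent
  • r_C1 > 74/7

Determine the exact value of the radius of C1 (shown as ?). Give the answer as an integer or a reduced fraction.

14

1. [int C1,C2]  r_C1² − 22r_C1 + 112 = 0  ⇒  r_C1 = 8 or 14
2. given r_C1 > 74/7: keep 14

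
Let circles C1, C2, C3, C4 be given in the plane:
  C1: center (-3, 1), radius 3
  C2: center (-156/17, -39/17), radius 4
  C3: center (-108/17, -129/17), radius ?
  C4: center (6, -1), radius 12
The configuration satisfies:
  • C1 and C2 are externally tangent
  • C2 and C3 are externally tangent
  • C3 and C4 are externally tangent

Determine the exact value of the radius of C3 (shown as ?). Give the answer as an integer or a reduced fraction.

1. [ext C2·C3]  r_C3² + 8r_C3 − 20 = 0  ⇒  r_C3 = 2 (r>0 drops 1)
2. [ext C3·C4]  r_C3² + 24r_C3 − 52 = 0  ⇒  r_C3 = 2 (r>0 drops 1)

2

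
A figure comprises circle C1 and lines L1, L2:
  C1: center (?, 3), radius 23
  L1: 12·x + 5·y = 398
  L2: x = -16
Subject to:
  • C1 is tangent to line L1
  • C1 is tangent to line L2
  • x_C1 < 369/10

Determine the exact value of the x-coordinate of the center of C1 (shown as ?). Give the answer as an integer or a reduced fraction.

7

1. [C1‖L1]  x_C1² − (383/6)x_C1 + 2387/6 = 0  ⇒  x_C1 = 7 or 341/6
2. [C1‖L2]  x_C1² + 32x_C1 − 273 = 0  ⇒  x_C1 = -39 or 7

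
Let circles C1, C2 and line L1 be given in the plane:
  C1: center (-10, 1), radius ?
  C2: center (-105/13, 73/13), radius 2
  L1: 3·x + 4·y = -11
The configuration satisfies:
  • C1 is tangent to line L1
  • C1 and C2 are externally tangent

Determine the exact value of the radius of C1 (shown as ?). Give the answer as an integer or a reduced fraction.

3

1. [C1‖L1]  r_C1² − 9 = 0  ⇒  r_C1 = 3 (r>0 drops 1)
2. [ext C1·C2]  r_C1² + 4r_C1 − 21 = 0  ⇒  r_C1 = 3 (r>0 drops 1)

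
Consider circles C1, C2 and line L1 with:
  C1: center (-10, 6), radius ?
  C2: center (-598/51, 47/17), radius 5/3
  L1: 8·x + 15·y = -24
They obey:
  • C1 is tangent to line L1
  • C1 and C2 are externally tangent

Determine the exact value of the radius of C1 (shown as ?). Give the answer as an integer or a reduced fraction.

1. [C1‖L1]  r_C1² − 4 = 0  ⇒  r_C1 = 2 (r>0 drops 1)
2. [ext C1·C2]  r_C1² + (10/3)r_C1 − 32/3 = 0  ⇒  r_C1 = 2 (r>0 drops 1)

2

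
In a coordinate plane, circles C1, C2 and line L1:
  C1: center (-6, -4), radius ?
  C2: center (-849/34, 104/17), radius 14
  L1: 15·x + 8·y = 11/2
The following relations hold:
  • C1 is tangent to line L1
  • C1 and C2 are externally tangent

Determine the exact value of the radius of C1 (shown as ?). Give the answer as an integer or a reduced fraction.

15/2

1. [C1‖L1]  r_C1² − 225/4 = 0  ⇒  r_C1 = 15/2 (r>0 drops 1)
2. [ext C1·C2]  r_C1² + 28r_C1 − 1065/4 = 0  ⇒  r_C1 = 15/2 (r>0 drops 1)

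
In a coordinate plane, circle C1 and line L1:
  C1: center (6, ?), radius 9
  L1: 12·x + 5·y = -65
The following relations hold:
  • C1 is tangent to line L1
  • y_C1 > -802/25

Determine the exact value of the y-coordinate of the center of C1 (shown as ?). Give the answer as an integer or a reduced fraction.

1. [C1‖L1]  y_C1² + (274/5)y_C1 + 1016/5 = 0  ⇒  y_C1 = -254/5 or -4
2. given y_C1 > -802/25: keep -4

-4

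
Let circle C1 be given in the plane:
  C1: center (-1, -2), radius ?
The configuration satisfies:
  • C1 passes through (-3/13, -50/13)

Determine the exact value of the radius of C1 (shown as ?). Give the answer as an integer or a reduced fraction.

1. [C1∋P]  r_C1² − 4 = 0  ⇒  r_C1 = 2 (r>0 drops 1)

2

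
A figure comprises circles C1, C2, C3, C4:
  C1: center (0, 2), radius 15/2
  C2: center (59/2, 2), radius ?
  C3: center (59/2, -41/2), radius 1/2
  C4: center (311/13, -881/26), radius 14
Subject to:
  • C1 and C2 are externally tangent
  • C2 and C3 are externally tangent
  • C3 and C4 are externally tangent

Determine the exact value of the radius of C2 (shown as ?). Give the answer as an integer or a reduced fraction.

1. [ext C1·C2]  r_C2² + 15r_C2 − 814 = 0  ⇒  r_C2 = 22 (r>0 drops 1)
2. [ext C2·C3]  r_C2² + 1r_C2 − 506 = 0  ⇒  r_C2 = 22 (r>0 drops 1)

22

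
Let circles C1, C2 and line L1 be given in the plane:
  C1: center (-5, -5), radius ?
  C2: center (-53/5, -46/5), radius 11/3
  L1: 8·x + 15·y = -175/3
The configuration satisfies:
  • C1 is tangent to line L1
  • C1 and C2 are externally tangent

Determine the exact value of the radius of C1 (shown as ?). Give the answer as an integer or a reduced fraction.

1. [C1‖L1]  r_C1² − 100/9 = 0  ⇒  r_C1 = 10/3 (r>0 drops 1)
2. [ext C1·C2]  r_C1² + (22/3)r_C1 − 320/9 = 0  ⇒  r_C1 = 10/3 (r>0 drops 1)

10/3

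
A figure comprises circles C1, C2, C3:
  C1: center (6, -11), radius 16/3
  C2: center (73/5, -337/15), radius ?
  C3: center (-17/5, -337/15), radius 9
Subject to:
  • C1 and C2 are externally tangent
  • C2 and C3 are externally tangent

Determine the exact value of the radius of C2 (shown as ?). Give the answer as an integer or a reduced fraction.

1. [ext C1·C2]  r_C2² + (32/3)r_C2 − 177 = 0  ⇒  r_C2 = 9 (r>0 drops 1)
2. [ext C2·C3]  r_C2² + 18r_C2 − 243 = 0  ⇒  r_C2 = 9 (r>0 drops 1)

9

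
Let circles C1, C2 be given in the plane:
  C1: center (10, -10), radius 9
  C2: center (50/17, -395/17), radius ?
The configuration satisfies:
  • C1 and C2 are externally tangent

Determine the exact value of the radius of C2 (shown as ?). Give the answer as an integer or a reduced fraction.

6

1. [ext C1·C2]  r_C2² + 18r_C2 − 144 = 0  ⇒  r_C2 = 6 (r>0 drops 1)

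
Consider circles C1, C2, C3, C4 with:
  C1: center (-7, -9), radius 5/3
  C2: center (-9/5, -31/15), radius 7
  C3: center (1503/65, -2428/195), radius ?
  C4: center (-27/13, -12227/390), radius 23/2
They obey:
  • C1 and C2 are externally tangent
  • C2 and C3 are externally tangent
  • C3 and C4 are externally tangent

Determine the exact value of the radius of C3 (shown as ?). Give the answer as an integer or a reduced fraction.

20

1. [ext C2·C3]  r_C3² + 14r_C3 − 680 = 0  ⇒  r_C3 = 20 (r>0 drops 1)
2. [ext C3·C4]  r_C3² + 23r_C3 − 860 = 0  ⇒  r_C3 = 20 (r>0 drops 1)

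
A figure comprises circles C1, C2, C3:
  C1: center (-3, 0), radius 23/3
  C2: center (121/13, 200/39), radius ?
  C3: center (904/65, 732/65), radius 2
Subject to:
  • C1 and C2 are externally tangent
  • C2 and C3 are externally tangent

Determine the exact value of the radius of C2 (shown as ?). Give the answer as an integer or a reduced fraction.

17/3

1. [ext C1·C2]  r_C2² + (46/3)r_C2 − 119 = 0  ⇒  r_C2 = 17/3 (r>0 drops 1)
2. [ext C2·C3]  r_C2² + 4r_C2 − 493/9 = 0  ⇒  r_C2 = 17/3 (r>0 drops 1)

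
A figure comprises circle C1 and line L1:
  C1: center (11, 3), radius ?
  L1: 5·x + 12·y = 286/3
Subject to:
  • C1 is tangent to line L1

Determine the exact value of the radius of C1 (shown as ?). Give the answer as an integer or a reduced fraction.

1/3

1. [C1‖L1]  r_C1² − 1/9 = 0  ⇒  r_C1 = 1/3 (r>0 drops 1)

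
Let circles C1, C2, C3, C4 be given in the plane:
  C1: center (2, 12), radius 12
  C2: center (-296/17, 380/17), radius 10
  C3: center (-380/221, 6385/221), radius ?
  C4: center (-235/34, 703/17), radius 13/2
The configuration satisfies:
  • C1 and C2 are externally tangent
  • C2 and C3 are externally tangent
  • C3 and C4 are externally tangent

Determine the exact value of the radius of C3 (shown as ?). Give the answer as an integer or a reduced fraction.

7

1. [ext C2·C3]  r_C3² + 20r_C3 − 189 = 0  ⇒  r_C3 = 7 (r>0 drops 1)
2. [ext C3·C4]  r_C3² + 13r_C3 − 140 = 0  ⇒  r_C3 = 7 (r>0 drops 1)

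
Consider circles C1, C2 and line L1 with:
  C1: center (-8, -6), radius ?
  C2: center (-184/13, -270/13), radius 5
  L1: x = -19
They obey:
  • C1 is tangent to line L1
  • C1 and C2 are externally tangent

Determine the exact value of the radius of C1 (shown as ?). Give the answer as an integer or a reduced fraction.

1. [C1‖L1]  r_C1² − 121 = 0  ⇒  r_C1 = 11 (r>0 drops 1)
2. [ext C1·C2]  r_C1² + 10r_C1 − 231 = 0  ⇒  r_C1 = 11 (r>0 drops 1)

11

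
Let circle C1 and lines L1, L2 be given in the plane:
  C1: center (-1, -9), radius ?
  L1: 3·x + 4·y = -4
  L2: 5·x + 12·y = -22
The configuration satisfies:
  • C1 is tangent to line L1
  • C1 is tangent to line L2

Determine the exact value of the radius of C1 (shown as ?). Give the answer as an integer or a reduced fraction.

7

1. [C1‖L1]  r_C1² − 49 = 0  ⇒  r_C1 = 7 (r>0 drops 1)
2. [C1‖L2]  r_C1² − 49 = 0  ⇒  r_C1 = 7 (r>0 drops 1)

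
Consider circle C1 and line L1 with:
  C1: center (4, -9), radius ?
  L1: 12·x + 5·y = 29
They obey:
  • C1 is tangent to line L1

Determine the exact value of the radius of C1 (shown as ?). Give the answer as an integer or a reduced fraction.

2

1. [C1‖L1]  r_C1² − 4 = 0  ⇒  r_C1 = 2 (r>0 drops 1)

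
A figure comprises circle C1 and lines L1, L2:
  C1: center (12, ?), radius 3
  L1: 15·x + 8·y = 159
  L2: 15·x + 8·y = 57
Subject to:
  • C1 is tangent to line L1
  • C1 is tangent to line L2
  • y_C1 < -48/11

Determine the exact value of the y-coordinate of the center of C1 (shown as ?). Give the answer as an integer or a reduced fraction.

1. [C1‖L1]  y_C1² + (21/4)y_C1 − 135/4 = 0  ⇒  y_C1 = -9 or 15/4
2. [C1‖L2]  y_C1² + (123/4)y_C1 + 783/4 = 0  ⇒  y_C1 = -87/4 or -9

-9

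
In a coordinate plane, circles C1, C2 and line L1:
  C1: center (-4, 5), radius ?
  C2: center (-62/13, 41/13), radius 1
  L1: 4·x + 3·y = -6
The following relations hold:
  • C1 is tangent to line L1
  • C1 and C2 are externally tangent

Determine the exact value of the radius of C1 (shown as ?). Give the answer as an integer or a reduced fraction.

1. [C1‖L1]  r_C1² − 1 = 0  ⇒  r_C1 = 1 (r>0 drops 1)
2. [ext C1·C2]  r_C1² + 2r_C1 − 3 = 0  ⇒  r_C1 = 1 (r>0 drops 1)

1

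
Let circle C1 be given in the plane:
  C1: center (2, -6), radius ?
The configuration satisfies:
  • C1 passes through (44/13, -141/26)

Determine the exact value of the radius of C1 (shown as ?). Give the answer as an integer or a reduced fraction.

3/2

1. [C1∋P]  r_C1² − 9/4 = 0  ⇒  r_C1 = 3/2 (r>0 drops 1)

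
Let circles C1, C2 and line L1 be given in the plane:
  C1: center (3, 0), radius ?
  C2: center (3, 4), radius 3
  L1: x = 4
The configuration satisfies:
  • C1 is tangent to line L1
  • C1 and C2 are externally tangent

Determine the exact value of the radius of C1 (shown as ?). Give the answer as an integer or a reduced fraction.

1. [C1‖L1]  r_C1² − 1 = 0  ⇒  r_C1 = 1 (r>0 drops 1)
2. [ext C1·C2]  r_C1² + 6r_C1 − 7 = 0  ⇒  r_C1 = 1 (r>0 drops 1)

1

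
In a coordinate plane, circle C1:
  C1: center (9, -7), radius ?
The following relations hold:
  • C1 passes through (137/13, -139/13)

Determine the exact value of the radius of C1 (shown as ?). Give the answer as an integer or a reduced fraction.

1. [C1∋P]  r_C1² − 16 = 0  ⇒  r_C1 = 4 (r>0 drops 1)

4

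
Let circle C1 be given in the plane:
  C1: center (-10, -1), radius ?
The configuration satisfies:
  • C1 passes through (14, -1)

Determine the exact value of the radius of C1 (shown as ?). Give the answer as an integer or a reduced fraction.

24

1. [C1∋P]  r_C1² − 576 = 0  ⇒  r_C1 = 24 (r>0 drops 1)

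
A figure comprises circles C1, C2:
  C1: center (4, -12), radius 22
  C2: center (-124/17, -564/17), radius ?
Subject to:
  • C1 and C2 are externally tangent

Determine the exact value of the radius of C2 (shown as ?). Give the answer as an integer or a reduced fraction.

1. [ext C1·C2]  r_C2² + 44r_C2 − 92 = 0  ⇒  r_C2 = 2 (r>0 drops 1)

2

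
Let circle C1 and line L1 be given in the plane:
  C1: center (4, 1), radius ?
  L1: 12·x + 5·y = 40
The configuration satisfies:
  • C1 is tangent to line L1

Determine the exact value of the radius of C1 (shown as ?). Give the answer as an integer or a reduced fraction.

1

1. [C1‖L1]  r_C1² − 1 = 0  ⇒  r_C1 = 1 (r>0 drops 1)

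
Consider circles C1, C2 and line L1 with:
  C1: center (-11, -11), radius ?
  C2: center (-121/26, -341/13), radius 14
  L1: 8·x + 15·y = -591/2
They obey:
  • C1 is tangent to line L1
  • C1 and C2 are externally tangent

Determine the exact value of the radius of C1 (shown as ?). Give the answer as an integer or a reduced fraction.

1. [C1‖L1]  r_C1² − 25/4 = 0  ⇒  r_C1 = 5/2 (r>0 drops 1)
2. [ext C1·C2]  r_C1² + 28r_C1 − 305/4 = 0  ⇒  r_C1 = 5/2 (r>0 drops 1)

5/2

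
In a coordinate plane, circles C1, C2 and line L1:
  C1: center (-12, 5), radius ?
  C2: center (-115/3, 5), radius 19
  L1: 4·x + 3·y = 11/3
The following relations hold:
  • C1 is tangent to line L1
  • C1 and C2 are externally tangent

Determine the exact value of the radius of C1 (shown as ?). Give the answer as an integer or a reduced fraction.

22/3

1. [C1‖L1]  r_C1² − 484/9 = 0  ⇒  r_C1 = 22/3 (r>0 drops 1)
2. [ext C1·C2]  r_C1² + 38r_C1 − 2992/9 = 0  ⇒  r_C1 = 22/3 (r>0 drops 1)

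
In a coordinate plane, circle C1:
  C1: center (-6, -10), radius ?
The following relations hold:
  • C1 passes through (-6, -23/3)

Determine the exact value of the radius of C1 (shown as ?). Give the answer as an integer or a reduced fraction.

7/3

1. [C1∋P]  r_C1² − 49/9 = 0  ⇒  r_C1 = 7/3 (r>0 drops 1)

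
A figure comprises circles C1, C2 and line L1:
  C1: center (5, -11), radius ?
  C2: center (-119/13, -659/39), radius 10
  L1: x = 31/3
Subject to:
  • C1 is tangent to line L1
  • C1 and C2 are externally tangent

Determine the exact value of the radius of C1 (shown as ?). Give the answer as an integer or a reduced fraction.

1. [C1‖L1]  r_C1² − 256/9 = 0  ⇒  r_C1 = 16/3 (r>0 drops 1)
2. [ext C1·C2]  r_C1² + 20r_C1 − 1216/9 = 0  ⇒  r_C1 = 16/3 (r>0 drops 1)

16/3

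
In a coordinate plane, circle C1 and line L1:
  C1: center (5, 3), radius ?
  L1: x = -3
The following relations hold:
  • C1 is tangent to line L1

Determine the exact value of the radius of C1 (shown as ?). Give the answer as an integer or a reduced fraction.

1. [C1‖L1]  r_C1² − 64 = 0  ⇒  r_C1 = 8 (r>0 drops 1)

8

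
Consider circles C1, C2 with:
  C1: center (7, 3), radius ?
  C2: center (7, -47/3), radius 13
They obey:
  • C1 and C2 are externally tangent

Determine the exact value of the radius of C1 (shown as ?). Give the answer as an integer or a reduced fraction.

17/3

1. [ext C1·C2]  r_C1² + 26r_C1 − 1615/9 = 0  ⇒  r_C1 = 17/3 (r>0 drops 1)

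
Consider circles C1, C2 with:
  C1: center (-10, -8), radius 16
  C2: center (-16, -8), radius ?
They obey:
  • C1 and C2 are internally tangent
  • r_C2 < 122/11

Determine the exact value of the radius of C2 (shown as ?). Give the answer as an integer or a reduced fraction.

1. [int C1,C2]  r_C2² − 32r_C2 + 220 = 0  ⇒  r_C2 = 10 or 22
2. given r_C2 < 122/11: keep 10

10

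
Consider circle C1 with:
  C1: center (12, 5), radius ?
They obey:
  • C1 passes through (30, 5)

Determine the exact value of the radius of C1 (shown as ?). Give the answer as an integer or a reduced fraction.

1. [C1∋P]  r_C1² − 324 = 0  ⇒  r_C1 = 18 (r>0 drops 1)

18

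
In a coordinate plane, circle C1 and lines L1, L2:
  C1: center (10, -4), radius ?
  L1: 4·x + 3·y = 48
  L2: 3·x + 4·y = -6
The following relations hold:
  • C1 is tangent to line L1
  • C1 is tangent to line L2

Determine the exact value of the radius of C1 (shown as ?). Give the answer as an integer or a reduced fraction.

1. [C1‖L1]  r_C1² − 16 = 0  ⇒  r_C1 = 4 (r>0 drops 1)
2. [C1‖L2]  r_C1² − 16 = 0  ⇒  r_C1 = 4 (r>0 drops 1)

4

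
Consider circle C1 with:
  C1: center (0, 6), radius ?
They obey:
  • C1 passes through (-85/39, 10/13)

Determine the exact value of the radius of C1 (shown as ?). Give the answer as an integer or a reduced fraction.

17/3

1. [C1∋P]  r_C1² − 289/9 = 0  ⇒  r_C1 = 17/3 (r>0 drops 1)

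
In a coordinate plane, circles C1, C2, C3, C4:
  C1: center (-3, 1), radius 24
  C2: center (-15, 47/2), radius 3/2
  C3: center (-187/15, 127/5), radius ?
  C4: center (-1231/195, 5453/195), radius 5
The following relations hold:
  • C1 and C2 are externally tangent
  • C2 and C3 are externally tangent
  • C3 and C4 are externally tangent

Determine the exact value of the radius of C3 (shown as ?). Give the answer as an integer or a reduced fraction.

1. [ext C2·C3]  r_C3² + 3r_C3 − 70/9 = 0  ⇒  r_C3 = 5/3 (r>0 drops 1)
2. [ext C3·C4]  r_C3² + 10r_C3 − 175/9 = 0  ⇒  r_C3 = 5/3 (r>0 drops 1)

5/3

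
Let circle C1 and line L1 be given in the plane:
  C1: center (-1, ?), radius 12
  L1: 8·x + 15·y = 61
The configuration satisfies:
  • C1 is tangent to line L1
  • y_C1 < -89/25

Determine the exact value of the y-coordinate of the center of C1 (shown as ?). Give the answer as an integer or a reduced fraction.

-9

1. [C1‖L1]  y_C1² − (46/5)y_C1 − 819/5 = 0  ⇒  y_C1 = -9 or 91/5
2. given y_C1 < -89/25: keep -9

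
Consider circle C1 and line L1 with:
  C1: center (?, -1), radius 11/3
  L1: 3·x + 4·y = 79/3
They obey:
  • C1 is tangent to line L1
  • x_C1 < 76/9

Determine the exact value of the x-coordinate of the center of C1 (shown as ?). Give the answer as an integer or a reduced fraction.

4

1. [C1‖L1]  x_C1² − (182/9)x_C1 + 584/9 = 0  ⇒  x_C1 = 4 or 146/9
2. given x_C1 < 76/9: keep 4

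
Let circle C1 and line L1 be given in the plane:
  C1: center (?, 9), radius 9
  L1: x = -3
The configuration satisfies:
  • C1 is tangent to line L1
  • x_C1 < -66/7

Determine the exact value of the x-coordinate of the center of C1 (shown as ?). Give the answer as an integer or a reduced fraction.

1. [C1‖L1]  x_C1² + 6x_C1 − 72 = 0  ⇒  x_C1 = -12 or 6
2. given x_C1 < -66/7: keep -12

-12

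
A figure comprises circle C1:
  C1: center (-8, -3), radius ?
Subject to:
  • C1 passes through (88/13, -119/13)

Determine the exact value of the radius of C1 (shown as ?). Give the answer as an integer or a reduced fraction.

16

1. [C1∋P]  r_C1² − 256 = 0  ⇒  r_C1 = 16 (r>0 drops 1)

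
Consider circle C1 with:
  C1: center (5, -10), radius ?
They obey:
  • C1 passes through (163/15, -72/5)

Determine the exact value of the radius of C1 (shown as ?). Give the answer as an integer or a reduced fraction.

1. [C1∋P]  r_C1² − 484/9 = 0  ⇒  r_C1 = 22/3 (r>0 drops 1)

22/3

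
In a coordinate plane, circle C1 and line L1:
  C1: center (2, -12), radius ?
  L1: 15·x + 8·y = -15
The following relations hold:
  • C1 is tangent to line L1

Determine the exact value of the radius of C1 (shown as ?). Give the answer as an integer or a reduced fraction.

3

1. [C1‖L1]  r_C1² − 9 = 0  ⇒  r_C1 = 3 (r>0 drops 1)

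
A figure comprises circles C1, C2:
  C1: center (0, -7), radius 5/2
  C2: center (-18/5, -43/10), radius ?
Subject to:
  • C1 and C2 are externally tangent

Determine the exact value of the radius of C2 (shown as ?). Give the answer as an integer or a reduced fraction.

2

1. [ext C1·C2]  r_C2² + 5r_C2 − 14 = 0  ⇒  r_C2 = 2 (r>0 drops 1)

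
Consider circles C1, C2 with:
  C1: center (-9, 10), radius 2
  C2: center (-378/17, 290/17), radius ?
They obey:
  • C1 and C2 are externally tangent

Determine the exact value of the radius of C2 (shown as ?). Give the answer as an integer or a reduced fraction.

1. [ext C1·C2]  r_C2² + 4r_C2 − 221 = 0  ⇒  r_C2 = 13 (r>0 drops 1)

13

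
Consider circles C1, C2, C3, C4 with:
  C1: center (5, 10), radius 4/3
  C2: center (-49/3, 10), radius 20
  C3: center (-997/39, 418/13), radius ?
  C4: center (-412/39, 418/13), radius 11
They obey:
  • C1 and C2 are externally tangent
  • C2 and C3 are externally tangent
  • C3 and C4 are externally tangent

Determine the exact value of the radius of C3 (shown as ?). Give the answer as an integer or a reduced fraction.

1. [ext C2·C3]  r_C3² + 40r_C3 − 176 = 0  ⇒  r_C3 = 4 (r>0 drops 1)
2. [ext C3·C4]  r_C3² + 22r_C3 − 104 = 0  ⇒  r_C3 = 4 (r>0 drops 1)

4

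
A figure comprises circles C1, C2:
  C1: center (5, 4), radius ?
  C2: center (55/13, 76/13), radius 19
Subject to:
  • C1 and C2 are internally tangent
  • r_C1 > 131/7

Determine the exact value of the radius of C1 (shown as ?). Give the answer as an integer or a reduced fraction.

1. [int C1,C2]  r_C1² − 38r_C1 + 357 = 0  ⇒  r_C1 = 17 or 21
2. given r_C1 > 131/7: keep 21

21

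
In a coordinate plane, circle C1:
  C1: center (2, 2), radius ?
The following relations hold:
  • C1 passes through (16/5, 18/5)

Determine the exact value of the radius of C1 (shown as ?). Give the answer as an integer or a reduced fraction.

2

1. [C1∋P]  r_C1² − 4 = 0  ⇒  r_C1 = 2 (r>0 drops 1)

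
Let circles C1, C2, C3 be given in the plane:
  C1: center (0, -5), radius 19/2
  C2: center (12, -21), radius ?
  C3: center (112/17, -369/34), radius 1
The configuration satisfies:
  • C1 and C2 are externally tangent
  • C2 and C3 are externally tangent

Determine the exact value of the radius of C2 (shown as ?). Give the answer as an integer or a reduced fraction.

21/2

1. [ext C1·C2]  r_C2² + 19r_C2 − 1239/4 = 0  ⇒  r_C2 = 21/2 (r>0 drops 1)
2. [ext C2·C3]  r_C2² + 2r_C2 − 525/4 = 0  ⇒  r_C2 = 21/2 (r>0 drops 1)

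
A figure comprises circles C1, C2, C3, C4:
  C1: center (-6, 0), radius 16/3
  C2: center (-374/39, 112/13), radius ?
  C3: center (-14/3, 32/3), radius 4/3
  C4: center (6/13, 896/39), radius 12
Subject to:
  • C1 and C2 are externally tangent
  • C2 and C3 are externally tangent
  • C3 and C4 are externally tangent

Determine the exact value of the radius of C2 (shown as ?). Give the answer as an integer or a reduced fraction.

4

1. [ext C1·C2]  r_C2² + (32/3)r_C2 − 176/3 = 0  ⇒  r_C2 = 4 (r>0 drops 1)
2. [ext C2·C3]  r_C2² + (8/3)r_C2 − 80/3 = 0  ⇒  r_C2 = 4 (r>0 drops 1)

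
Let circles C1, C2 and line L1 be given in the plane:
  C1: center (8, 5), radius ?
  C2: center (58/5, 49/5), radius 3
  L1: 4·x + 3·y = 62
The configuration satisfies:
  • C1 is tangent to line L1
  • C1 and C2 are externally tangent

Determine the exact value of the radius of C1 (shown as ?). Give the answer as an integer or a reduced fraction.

3

1. [C1‖L1]  r_C1² − 9 = 0  ⇒  r_C1 = 3 (r>0 drops 1)
2. [ext C1·C2]  r_C1² + 6r_C1 − 27 = 0  ⇒  r_C1 = 3 (r>0 drops 1)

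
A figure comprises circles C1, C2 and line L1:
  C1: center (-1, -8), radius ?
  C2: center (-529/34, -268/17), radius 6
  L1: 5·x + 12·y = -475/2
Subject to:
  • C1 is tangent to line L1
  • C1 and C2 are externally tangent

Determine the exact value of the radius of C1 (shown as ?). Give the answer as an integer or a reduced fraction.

21/2

1. [C1‖L1]  r_C1² − 441/4 = 0  ⇒  r_C1 = 21/2 (r>0 drops 1)
2. [ext C1·C2]  r_C1² + 12r_C1 − 945/4 = 0  ⇒  r_C1 = 21/2 (r>0 drops 1)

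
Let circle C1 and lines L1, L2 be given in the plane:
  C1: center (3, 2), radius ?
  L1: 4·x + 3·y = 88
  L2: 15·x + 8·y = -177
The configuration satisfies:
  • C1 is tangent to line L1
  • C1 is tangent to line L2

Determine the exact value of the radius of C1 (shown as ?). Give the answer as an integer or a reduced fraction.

14

1. [C1‖L1]  r_C1² − 196 = 0  ⇒  r_C1 = 14 (r>0 drops 1)
2. [C1‖L2]  r_C1² − 196 = 0  ⇒  r_C1 = 14 (r>0 drops 1)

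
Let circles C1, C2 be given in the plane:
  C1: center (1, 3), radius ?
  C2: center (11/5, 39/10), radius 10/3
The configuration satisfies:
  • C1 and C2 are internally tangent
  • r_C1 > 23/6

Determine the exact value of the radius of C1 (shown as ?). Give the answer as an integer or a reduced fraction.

29/6

1. [int C1,C2]  r_C1² − (20/3)r_C1 + 319/36 = 0  ⇒  r_C1 = 11/6 or 29/6
2. given r_C1 > 23/6: keep 29/6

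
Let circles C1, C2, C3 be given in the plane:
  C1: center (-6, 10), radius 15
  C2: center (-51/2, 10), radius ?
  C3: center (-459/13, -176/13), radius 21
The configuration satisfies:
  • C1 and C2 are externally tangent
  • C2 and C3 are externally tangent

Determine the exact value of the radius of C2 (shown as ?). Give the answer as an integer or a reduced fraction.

9/2

1. [ext C1·C2]  r_C2² + 30r_C2 − 621/4 = 0  ⇒  r_C2 = 9/2 (r>0 drops 1)
2. [ext C2·C3]  r_C2² + 42r_C2 − 837/4 = 0  ⇒  r_C2 = 9/2 (r>0 drops 1)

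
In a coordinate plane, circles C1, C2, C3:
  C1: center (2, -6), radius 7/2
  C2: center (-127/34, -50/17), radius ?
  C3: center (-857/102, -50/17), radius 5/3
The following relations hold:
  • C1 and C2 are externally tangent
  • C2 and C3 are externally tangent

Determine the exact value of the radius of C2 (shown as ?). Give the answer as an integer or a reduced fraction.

3

1. [ext C1·C2]  r_C2² + 7r_C2 − 30 = 0  ⇒  r_C2 = 3 (r>0 drops 1)
2. [ext C2·C3]  r_C2² + (10/3)r_C2 − 19 = 0  ⇒  r_C2 = 3 (r>0 drops 1)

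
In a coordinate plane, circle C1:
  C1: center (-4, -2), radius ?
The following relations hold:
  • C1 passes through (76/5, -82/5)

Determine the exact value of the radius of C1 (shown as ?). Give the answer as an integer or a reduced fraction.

1. [C1∋P]  r_C1² − 576 = 0  ⇒  r_C1 = 24 (r>0 drops 1)

24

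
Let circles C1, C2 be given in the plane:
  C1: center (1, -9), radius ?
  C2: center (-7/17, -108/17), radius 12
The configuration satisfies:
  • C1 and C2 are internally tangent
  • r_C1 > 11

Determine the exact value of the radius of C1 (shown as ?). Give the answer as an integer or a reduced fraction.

15

1. [int C1,C2]  r_C1² − 24r_C1 + 135 = 0  ⇒  r_C1 = 9 or 15
2. given r_C1 > 11: keep 15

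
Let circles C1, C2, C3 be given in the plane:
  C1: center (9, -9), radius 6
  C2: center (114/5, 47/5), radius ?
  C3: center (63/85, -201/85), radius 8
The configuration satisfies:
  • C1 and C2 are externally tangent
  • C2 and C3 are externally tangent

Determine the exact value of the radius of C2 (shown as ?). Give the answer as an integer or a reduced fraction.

17

1. [ext C1·C2]  r_C2² + 12r_C2 − 493 = 0  ⇒  r_C2 = 17 (r>0 drops 1)
2. [ext C2·C3]  r_C2² + 16r_C2 − 561 = 0  ⇒  r_C2 = 17 (r>0 drops 1)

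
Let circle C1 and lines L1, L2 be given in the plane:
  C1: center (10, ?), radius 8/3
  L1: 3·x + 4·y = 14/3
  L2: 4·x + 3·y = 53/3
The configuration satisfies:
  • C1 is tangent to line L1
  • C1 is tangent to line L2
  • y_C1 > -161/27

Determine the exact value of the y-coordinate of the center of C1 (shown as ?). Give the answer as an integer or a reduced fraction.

1. [C1‖L1]  y_C1² + (38/3)y_C1 + 29 = 0  ⇒  y_C1 = -29/3 or -3
2. [C1‖L2]  y_C1² + (134/9)y_C1 + 107/3 = 0  ⇒  y_C1 = -107/9 or -3

-3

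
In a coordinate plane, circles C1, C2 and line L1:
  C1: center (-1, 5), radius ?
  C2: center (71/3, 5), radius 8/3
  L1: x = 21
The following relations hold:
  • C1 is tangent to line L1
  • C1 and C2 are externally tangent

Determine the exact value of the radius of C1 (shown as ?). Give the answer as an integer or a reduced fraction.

1. [C1‖L1]  r_C1² − 484 = 0  ⇒  r_C1 = 22 (r>0 drops 1)
2. [ext C1·C2]  r_C1² + (16/3)r_C1 − 1804/3 = 0  ⇒  r_C1 = 22 (r>0 drops 1)

22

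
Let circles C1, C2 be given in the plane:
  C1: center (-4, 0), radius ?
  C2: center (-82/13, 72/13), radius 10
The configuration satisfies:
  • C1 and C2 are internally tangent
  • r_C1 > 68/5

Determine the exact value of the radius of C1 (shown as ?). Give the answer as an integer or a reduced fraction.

16

1. [int C1,C2]  r_C1² − 20r_C1 + 64 = 0  ⇒  r_C1 = 4 or 16
2. given r_C1 > 68/5: keep 16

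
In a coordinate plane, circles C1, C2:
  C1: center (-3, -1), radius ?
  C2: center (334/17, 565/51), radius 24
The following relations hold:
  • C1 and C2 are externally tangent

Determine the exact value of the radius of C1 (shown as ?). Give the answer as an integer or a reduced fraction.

5/3

1. [ext C1·C2]  r_C1² + 48r_C1 − 745/9 = 0  ⇒  r_C1 = 5/3 (r>0 drops 1)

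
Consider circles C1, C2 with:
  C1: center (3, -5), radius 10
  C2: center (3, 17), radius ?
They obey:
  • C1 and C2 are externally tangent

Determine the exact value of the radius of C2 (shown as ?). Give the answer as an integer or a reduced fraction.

12

1. [ext C1·C2]  r_C2² + 20r_C2 − 384 = 0  ⇒  r_C2 = 12 (r>0 drops 1)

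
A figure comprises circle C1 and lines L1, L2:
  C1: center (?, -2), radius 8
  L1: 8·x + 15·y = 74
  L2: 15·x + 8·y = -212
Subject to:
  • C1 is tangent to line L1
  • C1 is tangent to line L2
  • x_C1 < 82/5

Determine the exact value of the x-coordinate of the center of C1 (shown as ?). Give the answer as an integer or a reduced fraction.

1. [C1‖L1]  x_C1² − 26x_C1 − 120 = 0  ⇒  x_C1 = -4 or 30
2. [C1‖L2]  x_C1² + (392/15)x_C1 + 1328/15 = 0  ⇒  x_C1 = -332/15 or -4

-4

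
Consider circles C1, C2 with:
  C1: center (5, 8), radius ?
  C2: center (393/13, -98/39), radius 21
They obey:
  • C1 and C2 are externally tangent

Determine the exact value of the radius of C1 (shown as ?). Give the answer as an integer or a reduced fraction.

19/3

1. [ext C1·C2]  r_C1² + 42r_C1 − 2755/9 = 0  ⇒  r_C1 = 19/3 (r>0 drops 1)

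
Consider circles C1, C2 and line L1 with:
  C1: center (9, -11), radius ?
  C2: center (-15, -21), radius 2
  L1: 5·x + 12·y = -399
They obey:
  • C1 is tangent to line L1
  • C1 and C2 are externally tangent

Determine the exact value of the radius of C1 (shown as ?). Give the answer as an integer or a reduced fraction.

24

1. [C1‖L1]  r_C1² − 576 = 0  ⇒  r_C1 = 24 (r>0 drops 1)
2. [ext C1·C2]  r_C1² + 4r_C1 − 672 = 0  ⇒  r_C1 = 24 (r>0 drops 1)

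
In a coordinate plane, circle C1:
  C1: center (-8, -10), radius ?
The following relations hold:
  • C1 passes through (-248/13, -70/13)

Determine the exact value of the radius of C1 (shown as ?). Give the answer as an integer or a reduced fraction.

1. [C1∋P]  r_C1² − 144 = 0  ⇒  r_C1 = 12 (r>0 drops 1)

12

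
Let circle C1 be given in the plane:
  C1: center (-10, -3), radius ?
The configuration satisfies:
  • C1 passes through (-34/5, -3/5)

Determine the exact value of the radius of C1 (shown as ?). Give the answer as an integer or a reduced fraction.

1. [C1∋P]  r_C1² − 16 = 0  ⇒  r_C1 = 4 (r>0 drops 1)

4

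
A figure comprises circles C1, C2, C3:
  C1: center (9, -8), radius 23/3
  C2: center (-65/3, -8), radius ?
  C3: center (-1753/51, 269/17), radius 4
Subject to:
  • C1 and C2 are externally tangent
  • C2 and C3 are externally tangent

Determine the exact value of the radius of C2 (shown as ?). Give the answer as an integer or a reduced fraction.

1. [ext C1·C2]  r_C2² + (46/3)r_C2 − 2645/3 = 0  ⇒  r_C2 = 23 (r>0 drops 1)
2. [ext C2·C3]  r_C2² + 8r_C2 − 713 = 0  ⇒  r_C2 = 23 (r>0 drops 1)

23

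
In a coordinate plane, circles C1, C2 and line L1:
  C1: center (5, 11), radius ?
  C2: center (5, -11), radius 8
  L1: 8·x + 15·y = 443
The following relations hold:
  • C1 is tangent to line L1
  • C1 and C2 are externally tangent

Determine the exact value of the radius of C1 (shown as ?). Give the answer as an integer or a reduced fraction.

1. [C1‖L1]  r_C1² − 196 = 0  ⇒  r_C1 = 14 (r>0 drops 1)
2. [ext C1·C2]  r_C1² + 16r_C1 − 420 = 0  ⇒  r_C1 = 14 (r>0 drops 1)

14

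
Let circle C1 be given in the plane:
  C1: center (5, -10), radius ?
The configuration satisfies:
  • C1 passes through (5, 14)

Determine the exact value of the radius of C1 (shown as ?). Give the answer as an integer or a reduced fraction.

1. [C1∋P]  r_C1² − 576 = 0  ⇒  r_C1 = 24 (r>0 drops 1)

24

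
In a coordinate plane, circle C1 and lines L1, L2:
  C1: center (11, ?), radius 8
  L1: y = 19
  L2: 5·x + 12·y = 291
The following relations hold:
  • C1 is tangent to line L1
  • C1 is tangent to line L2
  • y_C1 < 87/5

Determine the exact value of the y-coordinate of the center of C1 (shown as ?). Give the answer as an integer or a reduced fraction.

1. [C1‖L1]  y_C1² − 38y_C1 + 297 = 0  ⇒  y_C1 = 11 or 27
2. [C1‖L2]  y_C1² − (118/3)y_C1 + 935/3 = 0  ⇒  y_C1 = 11 or 85/3

11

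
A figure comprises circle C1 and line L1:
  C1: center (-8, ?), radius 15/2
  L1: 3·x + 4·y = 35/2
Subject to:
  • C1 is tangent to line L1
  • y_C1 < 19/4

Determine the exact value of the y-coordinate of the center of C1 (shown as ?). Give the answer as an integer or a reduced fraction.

1

1. [C1‖L1]  y_C1² − (83/4)y_C1 + 79/4 = 0  ⇒  y_C1 = 1 or 79/4
2. given y_C1 < 19/4: keep 1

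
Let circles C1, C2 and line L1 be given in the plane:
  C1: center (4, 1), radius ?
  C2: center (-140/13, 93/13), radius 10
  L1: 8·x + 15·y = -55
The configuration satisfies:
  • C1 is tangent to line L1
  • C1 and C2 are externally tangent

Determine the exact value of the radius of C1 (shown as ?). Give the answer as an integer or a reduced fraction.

1. [C1‖L1]  r_C1² − 36 = 0  ⇒  r_C1 = 6 (r>0 drops 1)
2. [ext C1·C2]  r_C1² + 20r_C1 − 156 = 0  ⇒  r_C1 = 6 (r>0 drops 1)

6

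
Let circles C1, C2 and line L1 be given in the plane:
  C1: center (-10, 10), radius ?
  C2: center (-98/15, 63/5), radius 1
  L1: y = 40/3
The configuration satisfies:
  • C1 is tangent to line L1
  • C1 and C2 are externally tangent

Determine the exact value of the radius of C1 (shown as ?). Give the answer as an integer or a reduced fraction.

1. [C1‖L1]  r_C1² − 100/9 = 0  ⇒  r_C1 = 10/3 (r>0 drops 1)
2. [ext C1·C2]  r_C1² + 2r_C1 − 160/9 = 0  ⇒  r_C1 = 10/3 (r>0 drops 1)

10/3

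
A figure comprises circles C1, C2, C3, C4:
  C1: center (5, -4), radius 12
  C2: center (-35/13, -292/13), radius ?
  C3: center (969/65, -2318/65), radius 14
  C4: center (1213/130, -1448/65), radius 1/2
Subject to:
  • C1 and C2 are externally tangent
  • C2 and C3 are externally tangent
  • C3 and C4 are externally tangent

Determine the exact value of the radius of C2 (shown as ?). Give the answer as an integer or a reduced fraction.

8

1. [ext C1·C2]  r_C2² + 24r_C2 − 256 = 0  ⇒  r_C2 = 8 (r>0 drops 1)
2. [ext C2·C3]  r_C2² + 28r_C2 − 288 = 0  ⇒  r_C2 = 8 (r>0 drops 1)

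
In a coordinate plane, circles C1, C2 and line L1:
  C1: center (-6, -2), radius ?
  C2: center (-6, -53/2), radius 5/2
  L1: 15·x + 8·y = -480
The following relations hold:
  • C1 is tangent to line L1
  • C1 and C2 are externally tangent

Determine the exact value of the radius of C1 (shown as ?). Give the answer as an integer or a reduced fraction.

22

1. [C1‖L1]  r_C1² − 484 = 0  ⇒  r_C1 = 22 (r>0 drops 1)
2. [ext C1·C2]  r_C1² + 5r_C1 − 594 = 0  ⇒  r_C1 = 22 (r>0 drops 1)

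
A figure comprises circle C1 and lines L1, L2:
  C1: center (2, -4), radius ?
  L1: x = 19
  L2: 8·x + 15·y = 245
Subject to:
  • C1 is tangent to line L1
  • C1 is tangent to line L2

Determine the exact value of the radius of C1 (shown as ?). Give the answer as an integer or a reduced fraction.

17

1. [C1‖L1]  r_C1² − 289 = 0  ⇒  r_C1 = 17 (r>0 drops 1)
2. [C1‖L2]  r_C1² − 289 = 0  ⇒  r_C1 = 17 (r>0 drops 1)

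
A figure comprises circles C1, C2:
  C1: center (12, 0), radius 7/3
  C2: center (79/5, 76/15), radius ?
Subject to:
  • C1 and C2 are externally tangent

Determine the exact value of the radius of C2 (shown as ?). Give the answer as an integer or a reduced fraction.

4

1. [ext C1·C2]  r_C2² + (14/3)r_C2 − 104/3 = 0  ⇒  r_C2 = 4 (r>0 drops 1)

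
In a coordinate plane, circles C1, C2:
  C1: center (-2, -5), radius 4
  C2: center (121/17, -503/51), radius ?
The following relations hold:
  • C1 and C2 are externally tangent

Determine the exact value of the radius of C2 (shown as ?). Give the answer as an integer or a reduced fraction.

19/3

1. [ext C1·C2]  r_C2² + 8r_C2 − 817/9 = 0  ⇒  r_C2 = 19/3 (r>0 drops 1)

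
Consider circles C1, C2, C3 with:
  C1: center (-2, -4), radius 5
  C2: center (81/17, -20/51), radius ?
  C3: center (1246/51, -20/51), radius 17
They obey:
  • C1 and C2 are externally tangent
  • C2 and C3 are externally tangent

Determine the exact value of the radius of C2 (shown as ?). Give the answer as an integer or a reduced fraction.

8/3

1. [ext C1·C2]  r_C2² + 10r_C2 − 304/9 = 0  ⇒  r_C2 = 8/3 (r>0 drops 1)
2. [ext C2·C3]  r_C2² + 34r_C2 − 880/9 = 0  ⇒  r_C2 = 8/3 (r>0 drops 1)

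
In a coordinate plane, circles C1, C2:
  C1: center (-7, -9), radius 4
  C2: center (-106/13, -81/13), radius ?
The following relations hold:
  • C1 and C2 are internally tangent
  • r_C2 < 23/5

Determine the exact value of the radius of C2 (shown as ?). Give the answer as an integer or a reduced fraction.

1. [int C1,C2]  r_C2² − 8r_C2 + 7 = 0  ⇒  r_C2 = 1 or 7
2. given r_C2 < 23/5: keep 1

1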